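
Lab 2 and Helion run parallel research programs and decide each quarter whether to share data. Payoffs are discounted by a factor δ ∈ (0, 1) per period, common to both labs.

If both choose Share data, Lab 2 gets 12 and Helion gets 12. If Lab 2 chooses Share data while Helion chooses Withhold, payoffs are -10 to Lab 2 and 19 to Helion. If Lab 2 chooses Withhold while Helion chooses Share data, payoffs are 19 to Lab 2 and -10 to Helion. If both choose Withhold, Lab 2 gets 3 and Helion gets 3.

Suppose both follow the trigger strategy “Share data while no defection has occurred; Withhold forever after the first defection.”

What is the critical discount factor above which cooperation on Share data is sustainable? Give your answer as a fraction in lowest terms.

7/16

One-period gain from deviating is 19 − 12 = 7. The loss is 12 − 3 = 9 in every subsequent period, with present value 9·δ/(1−δ).
Deviation is unprofitable when 9·δ/(1−δ) ≥ 7, i.e. δ/(1−δ) ≥ 7/9.
Equivalently δ ≥ 7/(7+9) = 7/16.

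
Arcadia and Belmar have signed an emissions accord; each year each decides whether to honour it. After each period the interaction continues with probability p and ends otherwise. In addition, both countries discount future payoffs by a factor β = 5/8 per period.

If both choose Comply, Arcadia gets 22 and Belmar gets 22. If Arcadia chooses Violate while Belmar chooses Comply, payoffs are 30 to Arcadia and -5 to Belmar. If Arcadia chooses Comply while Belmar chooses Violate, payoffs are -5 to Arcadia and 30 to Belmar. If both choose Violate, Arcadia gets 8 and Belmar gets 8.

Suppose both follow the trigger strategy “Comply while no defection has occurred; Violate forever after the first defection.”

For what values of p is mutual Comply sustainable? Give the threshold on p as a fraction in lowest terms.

With continuation probability p and discount β, the effective per-period discount factor is βp.
Grim-trigger IC: βp ≥ (30−22)/(30−8) = 4/11.
So p ≥ (4/11)/(5/8) = 32/55.

32/55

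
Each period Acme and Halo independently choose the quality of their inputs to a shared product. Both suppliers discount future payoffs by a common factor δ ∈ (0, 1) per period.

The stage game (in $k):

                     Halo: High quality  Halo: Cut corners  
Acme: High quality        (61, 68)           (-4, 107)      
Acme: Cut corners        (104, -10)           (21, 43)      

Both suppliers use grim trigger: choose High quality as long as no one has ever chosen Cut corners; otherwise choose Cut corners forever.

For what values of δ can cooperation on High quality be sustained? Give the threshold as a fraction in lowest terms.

39/64

For Acme: deviation gain 104−61 = 43, per-period punishment loss 61−21 = 40. IC gives δ ≥ 43/83.
For Halo: gain 39, loss 25 per period, so δ ≥ 39/64.
The tighter constraint is Halo's, so cooperation needs δ ≥ 39/64.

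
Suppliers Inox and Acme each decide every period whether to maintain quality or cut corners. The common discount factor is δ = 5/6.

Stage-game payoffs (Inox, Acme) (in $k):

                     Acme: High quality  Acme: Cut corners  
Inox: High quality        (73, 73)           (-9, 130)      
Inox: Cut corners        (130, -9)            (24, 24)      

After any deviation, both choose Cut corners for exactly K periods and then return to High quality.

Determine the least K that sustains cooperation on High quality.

Need Σ_{k=1}^{K} δ^k ≥ (130−73)/(73−24) = 1.1633 at δ = 5/6.
At K = 1 the sum is 0.8333 < 1.1633; at K = 2 it is 1.5278 ≥ 1.1633.
So the minimum punishment length is K = 2.

2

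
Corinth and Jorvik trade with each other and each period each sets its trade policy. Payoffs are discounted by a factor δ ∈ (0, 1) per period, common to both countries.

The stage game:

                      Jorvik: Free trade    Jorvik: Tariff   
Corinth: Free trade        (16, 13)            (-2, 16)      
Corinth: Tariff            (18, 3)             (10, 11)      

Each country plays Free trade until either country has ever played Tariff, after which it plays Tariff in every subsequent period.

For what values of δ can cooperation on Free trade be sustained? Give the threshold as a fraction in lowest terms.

For Corinth: deviation gain 18−16 = 2, per-period punishment loss 16−10 = 6. IC gives δ ≥ 2/8 = 1/4.
For Jorvik: gain 3, loss 2 per period, so δ ≥ 3/5.
The tighter constraint is Jorvik's, so cooperation needs δ ≥ 3/5.

3/5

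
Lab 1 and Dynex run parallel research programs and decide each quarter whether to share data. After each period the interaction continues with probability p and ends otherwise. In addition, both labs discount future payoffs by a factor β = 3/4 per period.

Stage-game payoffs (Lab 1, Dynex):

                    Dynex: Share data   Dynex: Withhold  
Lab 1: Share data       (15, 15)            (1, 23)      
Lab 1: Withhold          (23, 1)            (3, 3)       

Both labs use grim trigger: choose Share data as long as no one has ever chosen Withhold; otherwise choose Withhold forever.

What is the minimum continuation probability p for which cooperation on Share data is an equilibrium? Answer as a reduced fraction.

8/15

With continuation probability p and discount β, the effective per-period discount factor is βp.
Grim-trigger IC: βp ≥ (23−15)/(23−3) = 2/5.
So p ≥ (2/5)/(3/4) = 8/15.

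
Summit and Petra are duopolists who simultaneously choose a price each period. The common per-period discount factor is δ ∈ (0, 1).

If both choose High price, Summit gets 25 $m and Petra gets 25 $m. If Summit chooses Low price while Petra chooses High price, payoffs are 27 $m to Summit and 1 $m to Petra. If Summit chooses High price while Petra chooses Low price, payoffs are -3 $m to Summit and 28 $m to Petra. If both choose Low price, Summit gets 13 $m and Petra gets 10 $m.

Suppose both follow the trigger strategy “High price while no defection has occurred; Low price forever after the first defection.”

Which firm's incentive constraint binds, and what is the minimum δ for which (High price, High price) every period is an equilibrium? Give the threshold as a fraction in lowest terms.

Petra; δ ≥ 1/6

For Summit: deviation gain 27−25 = 2, per-period punishment loss 25−13 = 12. IC gives δ ≥ 2/14 = 1/7.
For Petra: gain 3, loss 15 per period, so δ ≥ 3/18 = 1/6.
The tighter constraint is Petra's, so cooperation needs δ ≥ 1/6.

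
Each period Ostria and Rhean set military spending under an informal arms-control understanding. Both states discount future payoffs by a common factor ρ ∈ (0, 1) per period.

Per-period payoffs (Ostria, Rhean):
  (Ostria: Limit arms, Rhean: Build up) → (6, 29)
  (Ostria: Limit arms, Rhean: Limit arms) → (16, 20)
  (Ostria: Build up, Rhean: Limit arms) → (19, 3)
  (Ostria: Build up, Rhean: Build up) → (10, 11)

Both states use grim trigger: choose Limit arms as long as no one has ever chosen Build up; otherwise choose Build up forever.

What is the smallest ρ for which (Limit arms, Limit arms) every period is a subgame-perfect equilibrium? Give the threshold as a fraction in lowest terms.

1/2

For Ostria: deviation gain 19−16 = 3, per-period punishment loss 16−10 = 6. IC gives ρ ≥ 3/9 = 1/3.
For Rhean: gain 9, loss 9 per period, so ρ ≥ 9/18 = 1/2.
The tighter constraint is Rhean's, so cooperation needs ρ ≥ 1/2.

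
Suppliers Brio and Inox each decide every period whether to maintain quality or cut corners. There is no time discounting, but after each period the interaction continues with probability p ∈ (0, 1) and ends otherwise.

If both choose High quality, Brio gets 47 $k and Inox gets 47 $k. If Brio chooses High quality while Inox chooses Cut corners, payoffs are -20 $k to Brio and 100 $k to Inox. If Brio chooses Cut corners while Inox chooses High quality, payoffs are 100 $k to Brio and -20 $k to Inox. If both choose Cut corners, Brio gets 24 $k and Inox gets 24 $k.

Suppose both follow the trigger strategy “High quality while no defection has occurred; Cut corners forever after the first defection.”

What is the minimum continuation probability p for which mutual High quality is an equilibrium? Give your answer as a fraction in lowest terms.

With no time discounting, the continuation probability p plays the role of the discount factor.
Grim-trigger IC: 47/(1−p) ≥ 100 + 24p/(1−p) ⇒ p ≥ (100−47)/(100−24) = 53/76.

53/76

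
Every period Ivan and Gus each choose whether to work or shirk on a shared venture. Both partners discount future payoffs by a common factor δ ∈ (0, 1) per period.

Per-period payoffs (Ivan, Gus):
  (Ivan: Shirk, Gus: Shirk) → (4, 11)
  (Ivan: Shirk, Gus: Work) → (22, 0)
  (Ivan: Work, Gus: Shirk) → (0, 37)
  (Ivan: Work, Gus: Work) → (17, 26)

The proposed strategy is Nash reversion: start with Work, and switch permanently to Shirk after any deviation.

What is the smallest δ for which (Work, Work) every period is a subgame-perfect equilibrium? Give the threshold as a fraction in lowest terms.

For Ivan: deviation gain 22−17 = 5, per-period punishment loss 17−4 = 13. IC gives δ ≥ 5/18.
For Gus: gain 11, loss 15 per period, so δ ≥ 11/26.
The tighter constraint is Gus's, so cooperation needs δ ≥ 11/26.

11/26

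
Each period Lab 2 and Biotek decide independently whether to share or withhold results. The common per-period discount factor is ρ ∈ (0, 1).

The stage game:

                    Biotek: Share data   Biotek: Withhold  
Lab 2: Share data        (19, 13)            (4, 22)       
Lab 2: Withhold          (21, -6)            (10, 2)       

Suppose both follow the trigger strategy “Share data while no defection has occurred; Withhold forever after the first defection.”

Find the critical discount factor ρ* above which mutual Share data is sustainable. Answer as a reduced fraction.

9/20

For Lab 2: deviation gain 21−19 = 2, per-period punishment loss 19−10 = 9. IC gives ρ ≥ 2/11.
For Biotek: gain 9, loss 11 per period, so ρ ≥ 9/20.
The tighter constraint is Biotek's, so cooperation needs ρ ≥ 9/20.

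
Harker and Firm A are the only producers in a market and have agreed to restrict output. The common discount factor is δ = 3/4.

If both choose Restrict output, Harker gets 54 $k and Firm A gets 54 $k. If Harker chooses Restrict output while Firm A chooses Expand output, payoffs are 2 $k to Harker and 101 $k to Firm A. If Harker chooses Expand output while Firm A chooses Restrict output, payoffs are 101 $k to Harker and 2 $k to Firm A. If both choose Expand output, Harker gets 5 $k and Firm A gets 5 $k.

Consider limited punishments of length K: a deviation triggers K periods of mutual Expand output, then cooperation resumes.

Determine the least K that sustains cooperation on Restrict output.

2

No profitable deviation requires (54−5)(δ+…+δ^K) ≥ 101−54, i.e. δ+…+δ^K ≥ 47/49 ≈ 0.9592.
With δ = 3/4, the partial sums are K=1: 0.7500, K=2: 1.3125.
K = 2 is the first length at which the sum reaches 0.9592.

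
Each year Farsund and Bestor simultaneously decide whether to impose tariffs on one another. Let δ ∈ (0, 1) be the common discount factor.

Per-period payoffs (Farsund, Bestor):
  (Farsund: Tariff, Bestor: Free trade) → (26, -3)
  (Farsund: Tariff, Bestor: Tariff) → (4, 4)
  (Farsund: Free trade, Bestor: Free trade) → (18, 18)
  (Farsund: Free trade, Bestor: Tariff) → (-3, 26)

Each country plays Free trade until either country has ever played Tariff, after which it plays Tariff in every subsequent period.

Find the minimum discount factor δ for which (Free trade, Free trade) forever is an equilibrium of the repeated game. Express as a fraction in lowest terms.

4/11

Cooperation forever yields 18 each period: 18/(1−δ).
Deviating yields 26 once, then 4 forever: 26 + 4δ/(1−δ).
No profitable deviation requires 18/(1−δ) ≥ 26 + 4δ/(1−δ).
Multiplying by (1−δ): 18 ≥ 26(1−δ) + 4δ = 26 − 22δ.
So 22δ ≥ 8, i.e. δ ≥ 8/22 = 4/11.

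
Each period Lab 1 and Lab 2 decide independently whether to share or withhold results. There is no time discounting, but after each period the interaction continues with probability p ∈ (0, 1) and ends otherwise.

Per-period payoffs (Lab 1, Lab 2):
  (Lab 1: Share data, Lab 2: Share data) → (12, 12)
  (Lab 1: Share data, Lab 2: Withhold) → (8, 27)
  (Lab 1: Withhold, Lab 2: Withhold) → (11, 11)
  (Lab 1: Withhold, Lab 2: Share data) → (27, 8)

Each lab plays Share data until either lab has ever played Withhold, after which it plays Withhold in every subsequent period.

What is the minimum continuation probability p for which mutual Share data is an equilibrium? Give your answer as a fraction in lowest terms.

Expected cooperation value is 12 + p·12 + p²·12 + … = 12/(1−p); deviation gives 27 + p·11/(1−p).
12 ≥ 27(1−p) + 11p ⇒ 16p ≥ 15 ⇒ p ≥ 15/16.

15/16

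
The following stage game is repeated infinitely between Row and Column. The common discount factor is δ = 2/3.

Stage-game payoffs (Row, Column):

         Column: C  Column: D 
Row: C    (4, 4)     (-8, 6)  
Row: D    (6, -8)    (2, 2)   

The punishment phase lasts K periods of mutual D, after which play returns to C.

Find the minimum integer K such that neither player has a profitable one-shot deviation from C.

2

Need Σ_{k=1}^{K} δ^k ≥ (6−4)/(4−2) = 1.0000 at δ = 2/3.
At K = 1 the sum is 0.6667 < 1.0000; at K = 2 it is 1.1111 ≥ 1.0000.
So the minimum punishment length is K = 2.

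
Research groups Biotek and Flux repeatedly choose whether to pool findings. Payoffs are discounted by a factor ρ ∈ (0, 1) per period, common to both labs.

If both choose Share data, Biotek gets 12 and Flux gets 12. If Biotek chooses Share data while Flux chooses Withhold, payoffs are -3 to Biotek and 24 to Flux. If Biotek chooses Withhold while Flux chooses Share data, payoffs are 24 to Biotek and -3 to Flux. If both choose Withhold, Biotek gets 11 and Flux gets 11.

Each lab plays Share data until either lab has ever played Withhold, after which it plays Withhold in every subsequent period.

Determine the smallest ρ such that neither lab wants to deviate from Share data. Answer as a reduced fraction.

12/13

12/(1−ρ) ≥ 24 + 11ρ/(1−ρ)
12 ≥ 24 − 13ρ
ρ ≥ 12/13.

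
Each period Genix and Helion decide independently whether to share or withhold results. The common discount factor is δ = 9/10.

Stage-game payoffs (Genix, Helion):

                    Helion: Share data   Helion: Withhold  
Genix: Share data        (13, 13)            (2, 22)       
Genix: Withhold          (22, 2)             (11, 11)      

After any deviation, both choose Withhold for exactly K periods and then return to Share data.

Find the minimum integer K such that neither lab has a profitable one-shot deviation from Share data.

7

Need Σ_{k=1}^{K} δ^k ≥ (22−13)/(13−11) = 4.5000 at δ = 9/10.
At K = 6 the sum is 4.2170 < 4.5000; at K = 7 it is 4.6953 ≥ 4.5000.
So the minimum punishment length is K = 7.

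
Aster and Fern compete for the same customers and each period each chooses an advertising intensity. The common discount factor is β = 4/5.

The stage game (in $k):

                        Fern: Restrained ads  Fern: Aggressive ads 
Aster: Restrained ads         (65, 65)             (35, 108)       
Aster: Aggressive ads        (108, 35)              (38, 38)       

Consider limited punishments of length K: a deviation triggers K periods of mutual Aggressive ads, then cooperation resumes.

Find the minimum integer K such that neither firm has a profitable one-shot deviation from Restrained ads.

3

Need Σ_{k=1}^{K} β^k ≥ (108−65)/(65−38) = 1.5926 at β = 4/5.
At K = 2 the sum is 1.4400 < 1.5926; at K = 3 it is 1.9520 ≥ 1.5926.
So the minimum punishment length is K = 3.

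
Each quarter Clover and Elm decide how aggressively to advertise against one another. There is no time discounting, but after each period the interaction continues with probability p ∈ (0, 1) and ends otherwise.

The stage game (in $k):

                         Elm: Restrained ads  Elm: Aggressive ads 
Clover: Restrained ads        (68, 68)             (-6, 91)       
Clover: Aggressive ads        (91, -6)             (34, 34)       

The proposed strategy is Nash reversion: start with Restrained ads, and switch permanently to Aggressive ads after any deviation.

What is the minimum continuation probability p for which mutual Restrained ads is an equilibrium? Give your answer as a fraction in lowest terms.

23/57

With no time discounting, the continuation probability p plays the role of the discount factor.
Grim-trigger IC: 68/(1−p) ≥ 91 + 34p/(1−p) ⇒ p ≥ (91−68)/(91−34) = 23/57.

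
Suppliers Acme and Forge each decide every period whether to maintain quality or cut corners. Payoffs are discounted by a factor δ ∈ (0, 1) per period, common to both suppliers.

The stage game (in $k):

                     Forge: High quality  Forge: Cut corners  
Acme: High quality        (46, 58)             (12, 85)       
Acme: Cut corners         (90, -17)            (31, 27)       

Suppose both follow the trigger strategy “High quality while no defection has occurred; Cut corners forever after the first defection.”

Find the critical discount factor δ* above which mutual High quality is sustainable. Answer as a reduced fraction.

For Acme: deviation gain 90−46 = 44, per-period punishment loss 46−31 = 15. IC gives δ ≥ 44/59.
For Forge: gain 27, loss 31 per period, so δ ≥ 27/58.
The tighter constraint is Acme's, so cooperation needs δ ≥ 44/59.

44/59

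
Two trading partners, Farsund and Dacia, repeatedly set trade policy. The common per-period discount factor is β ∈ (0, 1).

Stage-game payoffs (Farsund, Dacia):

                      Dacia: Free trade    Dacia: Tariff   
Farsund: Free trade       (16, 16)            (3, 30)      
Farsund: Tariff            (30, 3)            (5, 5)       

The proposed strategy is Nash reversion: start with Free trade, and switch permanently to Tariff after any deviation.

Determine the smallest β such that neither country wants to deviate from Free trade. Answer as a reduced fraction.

16/(1−β) ≥ 30 + 5β/(1−β)
16 ≥ 30 − 25β
β ≥ 14/25.

14/25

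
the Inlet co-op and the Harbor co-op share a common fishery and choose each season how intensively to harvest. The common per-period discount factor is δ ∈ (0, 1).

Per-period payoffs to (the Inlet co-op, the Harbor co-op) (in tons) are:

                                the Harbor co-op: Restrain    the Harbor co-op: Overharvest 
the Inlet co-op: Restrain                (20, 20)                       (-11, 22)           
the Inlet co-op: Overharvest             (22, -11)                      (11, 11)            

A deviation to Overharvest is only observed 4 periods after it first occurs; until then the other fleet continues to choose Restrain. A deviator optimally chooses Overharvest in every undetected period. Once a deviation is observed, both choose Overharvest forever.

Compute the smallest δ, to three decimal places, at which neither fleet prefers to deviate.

The best deviation is to choose Overharvest for all 4 undetected periods, earning 22 each, then 11 forever once detected.
Deviation value: 22(1−δ^4)/(1−δ) + 11δ^4/(1−δ); cooperation value: 20/(1−δ).
IC: 20 ≥ 22(1−δ^4) + 11δ^4 = 22 − 11δ^4.
So δ^4 ≥ 2/11, giving δ ≥ (2/11)^(1/4) ≈ 0.653.

0.653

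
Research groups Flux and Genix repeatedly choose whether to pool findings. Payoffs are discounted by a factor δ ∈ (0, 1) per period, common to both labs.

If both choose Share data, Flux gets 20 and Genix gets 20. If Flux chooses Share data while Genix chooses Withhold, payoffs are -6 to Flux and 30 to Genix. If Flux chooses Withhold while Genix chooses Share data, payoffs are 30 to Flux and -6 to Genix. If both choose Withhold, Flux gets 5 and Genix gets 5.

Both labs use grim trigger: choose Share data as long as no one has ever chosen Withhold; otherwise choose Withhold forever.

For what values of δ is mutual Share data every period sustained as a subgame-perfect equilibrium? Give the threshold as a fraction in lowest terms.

Cooperation forever yields 20 each period: 20/(1−δ).
Deviating yields 30 once, then 5 forever: 30 + 5δ/(1−δ).
No profitable deviation requires 20/(1−δ) ≥ 30 + 5δ/(1−δ).
Multiplying by (1−δ): 20 ≥ 30(1−δ) + 5δ = 30 − 25δ.
So 25δ ≥ 10, i.e. δ ≥ 10/25 = 2/5.

2/5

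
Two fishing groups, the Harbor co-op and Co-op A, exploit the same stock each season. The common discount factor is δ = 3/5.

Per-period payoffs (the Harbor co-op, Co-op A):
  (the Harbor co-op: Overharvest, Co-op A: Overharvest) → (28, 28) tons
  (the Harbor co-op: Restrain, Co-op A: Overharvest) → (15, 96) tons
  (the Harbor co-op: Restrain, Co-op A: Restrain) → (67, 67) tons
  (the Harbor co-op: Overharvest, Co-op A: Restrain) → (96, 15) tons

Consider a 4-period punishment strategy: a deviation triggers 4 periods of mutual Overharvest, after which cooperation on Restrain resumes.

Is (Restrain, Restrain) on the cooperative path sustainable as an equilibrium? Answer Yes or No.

IC: δ+…+δ^4 ≥ (96−67)/(67−28) = 29/39.
At δ = 3/5: partial sum = 1.3056 ≥ 0.7436. Cooperation sustainable.

Yes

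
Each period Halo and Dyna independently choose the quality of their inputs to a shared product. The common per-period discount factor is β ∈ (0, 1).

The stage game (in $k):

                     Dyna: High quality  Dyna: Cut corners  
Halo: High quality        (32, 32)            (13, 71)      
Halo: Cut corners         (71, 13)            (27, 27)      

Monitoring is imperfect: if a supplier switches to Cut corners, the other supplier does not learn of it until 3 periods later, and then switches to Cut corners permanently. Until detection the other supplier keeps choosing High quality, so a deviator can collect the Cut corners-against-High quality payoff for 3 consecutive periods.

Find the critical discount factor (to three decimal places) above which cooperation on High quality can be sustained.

0.961

The best deviation is to choose Cut corners for all 3 undetected periods, earning 71 each, then 27 forever once detected.
Deviation value: 71(1−β^3)/(1−β) + 27β^3/(1−β); cooperation value: 32/(1−β).
IC: 32 ≥ 71(1−β^3) + 27β^3 = 71 − 44β^3.
So β^3 ≥ 39/44, giving β ≥ (39/44)^(1/3) ≈ 0.961.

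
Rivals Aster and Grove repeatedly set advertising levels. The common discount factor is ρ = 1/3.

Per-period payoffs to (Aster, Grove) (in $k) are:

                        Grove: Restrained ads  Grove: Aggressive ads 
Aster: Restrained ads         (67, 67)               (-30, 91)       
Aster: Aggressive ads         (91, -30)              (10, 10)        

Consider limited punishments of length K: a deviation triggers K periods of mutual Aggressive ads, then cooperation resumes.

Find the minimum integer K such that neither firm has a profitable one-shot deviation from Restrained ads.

No profitable deviation requires (67−10)(ρ+…+ρ^K) ≥ 91−67, i.e. ρ+…+ρ^K ≥ 8/19 ≈ 0.4211.
With ρ = 1/3, the partial sums are K=1: 0.3333, K=2: 0.4444.
K = 2 is the first length at which the sum reaches 0.4211.

2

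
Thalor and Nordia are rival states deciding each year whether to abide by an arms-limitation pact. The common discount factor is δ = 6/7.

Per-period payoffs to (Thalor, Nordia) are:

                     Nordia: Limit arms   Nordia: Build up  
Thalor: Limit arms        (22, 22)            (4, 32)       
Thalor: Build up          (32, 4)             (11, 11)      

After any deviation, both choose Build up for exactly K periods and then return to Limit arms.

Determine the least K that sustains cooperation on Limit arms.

2

No profitable deviation requires (22−11)(δ+…+δ^K) ≥ 32−22, i.e. δ+…+δ^K ≥ 10/11 ≈ 0.9091.
With δ = 6/7, the partial sums are K=1: 0.8571, K=2: 1.5918.
K = 2 is the first length at which the sum reaches 0.9091.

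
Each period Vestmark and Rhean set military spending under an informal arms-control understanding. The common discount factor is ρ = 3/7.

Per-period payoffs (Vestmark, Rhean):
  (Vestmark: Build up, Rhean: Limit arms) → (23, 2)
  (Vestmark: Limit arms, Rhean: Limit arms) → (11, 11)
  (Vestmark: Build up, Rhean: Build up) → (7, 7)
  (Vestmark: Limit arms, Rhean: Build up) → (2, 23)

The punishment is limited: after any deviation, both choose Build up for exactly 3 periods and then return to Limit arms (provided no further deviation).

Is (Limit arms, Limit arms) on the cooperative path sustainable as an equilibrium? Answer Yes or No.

IC: ρ+…+ρ^3 ≥ (23−11)/(11−7) = 3.
At ρ = 3/7: partial sum = 0.6910 < 3.0000. Cooperation not sustainable.

No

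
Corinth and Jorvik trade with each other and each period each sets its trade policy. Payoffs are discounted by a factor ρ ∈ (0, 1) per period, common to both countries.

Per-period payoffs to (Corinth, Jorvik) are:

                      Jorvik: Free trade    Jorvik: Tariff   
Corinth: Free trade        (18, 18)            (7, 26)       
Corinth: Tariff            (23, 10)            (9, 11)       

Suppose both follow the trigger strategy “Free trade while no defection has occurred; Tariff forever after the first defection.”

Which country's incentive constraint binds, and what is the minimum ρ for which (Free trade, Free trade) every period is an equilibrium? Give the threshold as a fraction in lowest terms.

Jorvik; ρ ≥ 8/15

For Corinth: deviation gain 23−18 = 5, per-period punishment loss 18−9 = 9. IC gives ρ ≥ 5/14.
For Jorvik: gain 8, loss 7 per period, so ρ ≥ 8/15.
The tighter constraint is Jorvik's, so cooperation needs ρ ≥ 8/15.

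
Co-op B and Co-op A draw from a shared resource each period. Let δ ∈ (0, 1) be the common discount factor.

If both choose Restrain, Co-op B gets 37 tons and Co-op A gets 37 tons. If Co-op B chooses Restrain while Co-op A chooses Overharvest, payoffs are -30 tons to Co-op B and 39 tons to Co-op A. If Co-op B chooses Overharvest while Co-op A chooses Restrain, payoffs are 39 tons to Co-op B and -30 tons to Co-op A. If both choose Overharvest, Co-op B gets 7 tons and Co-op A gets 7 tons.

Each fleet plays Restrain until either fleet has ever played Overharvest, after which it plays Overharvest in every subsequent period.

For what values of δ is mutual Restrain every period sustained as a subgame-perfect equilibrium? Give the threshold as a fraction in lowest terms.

Cooperation forever yields 37 each period: 37/(1−δ).
Deviating yields 39 once, then 7 forever: 39 + 7δ/(1−δ).
No profitable deviation requires 37/(1−δ) ≥ 39 + 7δ/(1−δ).
Multiplying by (1−δ): 37 ≥ 39(1−δ) + 7δ = 39 − 32δ.
So 32δ ≥ 2, i.e. δ ≥ 2/32 = 1/16.

1/16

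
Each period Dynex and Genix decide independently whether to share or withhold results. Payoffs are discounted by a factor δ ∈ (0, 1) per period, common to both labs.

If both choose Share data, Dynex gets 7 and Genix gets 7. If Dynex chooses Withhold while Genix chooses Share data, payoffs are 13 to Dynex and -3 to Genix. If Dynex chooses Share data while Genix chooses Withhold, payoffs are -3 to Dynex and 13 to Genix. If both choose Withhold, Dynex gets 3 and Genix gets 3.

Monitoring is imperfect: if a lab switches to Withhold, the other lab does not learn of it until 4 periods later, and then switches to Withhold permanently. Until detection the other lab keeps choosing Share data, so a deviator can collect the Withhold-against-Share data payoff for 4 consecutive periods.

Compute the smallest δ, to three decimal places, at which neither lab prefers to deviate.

0.880

The best deviation is to choose Withhold for all 4 undetected periods, earning 13 each, then 3 forever once detected.
Deviation value: 13(1−δ^4)/(1−δ) + 3δ^4/(1−δ); cooperation value: 7/(1−δ).
IC: 7 ≥ 13(1−δ^4) + 3δ^4 = 13 − 10δ^4.
So δ^4 ≥ 6/10 = 3/5, giving δ ≥ (3/5)^(1/4) ≈ 0.880.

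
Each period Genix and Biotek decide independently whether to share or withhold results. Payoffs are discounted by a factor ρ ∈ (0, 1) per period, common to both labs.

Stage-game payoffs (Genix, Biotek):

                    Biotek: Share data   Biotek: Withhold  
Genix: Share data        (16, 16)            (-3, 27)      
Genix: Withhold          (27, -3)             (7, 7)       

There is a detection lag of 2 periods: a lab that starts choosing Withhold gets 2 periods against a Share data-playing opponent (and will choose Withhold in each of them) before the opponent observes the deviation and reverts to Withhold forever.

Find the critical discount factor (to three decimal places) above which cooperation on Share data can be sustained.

0.742

Deviating for the 2 undetected periods gains 27−16 = 11 per period over cooperation, then loses 16−7 = 9 per period forever once punishment starts.
Gain: 11(1 + ρ + … + ρ^1); loss: 9·ρ^2/(1−ρ).
No profitable deviation ⇔ 11(1−ρ^2) ≤ 9·ρ^2, i.e. ρ^2 ≥ 11/(11+9) = 11/20.
Hence ρ ≥ (11/20)^(1/2) ≈ 0.742.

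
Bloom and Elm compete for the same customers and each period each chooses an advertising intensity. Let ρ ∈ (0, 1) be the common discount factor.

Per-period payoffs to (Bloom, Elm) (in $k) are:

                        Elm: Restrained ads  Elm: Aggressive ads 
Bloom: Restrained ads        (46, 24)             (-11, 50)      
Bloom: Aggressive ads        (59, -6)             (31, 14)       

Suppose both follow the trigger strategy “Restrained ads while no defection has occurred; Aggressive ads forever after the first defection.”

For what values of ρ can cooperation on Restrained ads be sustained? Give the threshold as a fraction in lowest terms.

13/18

Bloom: cooperation gives 46 each period; deviation gives 59 once then 31 forever.
  46/(1−ρ) ≥ 59 + 31ρ/(1−ρ) ⇒ ρ ≥ 13/28.
Elm: cooperation gives 24 each period; deviation gives 50 once then 14 forever.
  ρ ≥ 26/36 = 13/18.
Both must hold, so the binding constraint is Elm's: ρ ≥ 13/18.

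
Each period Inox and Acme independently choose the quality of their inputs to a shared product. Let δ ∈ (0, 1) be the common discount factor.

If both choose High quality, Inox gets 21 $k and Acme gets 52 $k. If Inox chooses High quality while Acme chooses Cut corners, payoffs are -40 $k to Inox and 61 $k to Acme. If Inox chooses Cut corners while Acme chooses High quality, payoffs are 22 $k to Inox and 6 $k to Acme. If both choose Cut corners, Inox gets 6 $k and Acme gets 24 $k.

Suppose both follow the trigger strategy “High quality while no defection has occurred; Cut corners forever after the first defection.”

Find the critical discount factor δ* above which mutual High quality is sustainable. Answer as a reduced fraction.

Inox: cooperation gives 21 each period; deviation gives 22 once then 6 forever.
  21/(1−δ) ≥ 22 + 6δ/(1−δ) ⇒ δ ≥ 1/16.
Acme: cooperation gives 52 each period; deviation gives 61 once then 24 forever.
  δ ≥ 9/37.
Both must hold, so the binding constraint is Acme's: δ ≥ 9/37.

9/37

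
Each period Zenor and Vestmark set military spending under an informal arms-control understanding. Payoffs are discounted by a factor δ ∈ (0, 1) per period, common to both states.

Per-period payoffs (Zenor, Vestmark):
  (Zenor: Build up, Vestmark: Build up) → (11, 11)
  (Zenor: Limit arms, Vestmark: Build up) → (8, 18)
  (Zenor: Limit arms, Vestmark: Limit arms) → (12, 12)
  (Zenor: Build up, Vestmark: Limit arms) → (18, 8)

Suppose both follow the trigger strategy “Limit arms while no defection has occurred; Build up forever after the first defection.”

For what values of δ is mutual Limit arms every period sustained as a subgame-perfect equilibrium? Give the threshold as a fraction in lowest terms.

12/(1−δ) ≥ 18 + 11δ/(1−δ)
12 ≥ 18 − 7δ
δ ≥ 6/7.

6/7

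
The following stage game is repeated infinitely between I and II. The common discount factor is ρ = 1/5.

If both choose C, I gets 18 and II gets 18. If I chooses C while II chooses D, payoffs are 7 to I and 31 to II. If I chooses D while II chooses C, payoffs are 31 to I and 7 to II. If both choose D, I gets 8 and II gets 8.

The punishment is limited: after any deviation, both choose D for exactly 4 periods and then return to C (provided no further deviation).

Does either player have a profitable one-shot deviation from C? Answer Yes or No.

A one-shot deviation gives 31 now, then 8 for 4 periods, then back to 18.
Gain from deviating: (31−18) today; loss: (18−8) in each of the next 4 periods.
No-deviation condition: (18−8)(ρ+…+ρ^4) ≥ 31−18, i.e. ρ+…+ρ^4 ≥ 13/10.
At ρ = 1/5: ρ+…+ρ^4 = 0.2496 < 1.3000.
So cooperation is not sustainable.

Yes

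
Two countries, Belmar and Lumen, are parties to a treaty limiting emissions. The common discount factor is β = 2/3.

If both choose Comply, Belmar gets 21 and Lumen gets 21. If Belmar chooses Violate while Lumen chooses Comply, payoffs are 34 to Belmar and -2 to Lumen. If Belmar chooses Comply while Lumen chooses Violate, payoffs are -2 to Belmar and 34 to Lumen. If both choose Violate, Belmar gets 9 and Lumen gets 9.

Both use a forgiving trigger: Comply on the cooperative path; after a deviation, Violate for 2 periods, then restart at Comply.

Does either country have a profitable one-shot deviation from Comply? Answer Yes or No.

A one-shot deviation gives 34 now, then 9 for 2 periods, then back to 21.
Gain from deviating: (34−21) today; loss: (21−9) in each of the next 2 periods.
No-deviation condition: (21−9)(β+…+β^2) ≥ 34−21, i.e. β+…+β^2 ≥ 13/12.
At β = 2/3: β+…+β^2 = 1.1111 ≥ 1.0833.
So cooperation is sustainable.

No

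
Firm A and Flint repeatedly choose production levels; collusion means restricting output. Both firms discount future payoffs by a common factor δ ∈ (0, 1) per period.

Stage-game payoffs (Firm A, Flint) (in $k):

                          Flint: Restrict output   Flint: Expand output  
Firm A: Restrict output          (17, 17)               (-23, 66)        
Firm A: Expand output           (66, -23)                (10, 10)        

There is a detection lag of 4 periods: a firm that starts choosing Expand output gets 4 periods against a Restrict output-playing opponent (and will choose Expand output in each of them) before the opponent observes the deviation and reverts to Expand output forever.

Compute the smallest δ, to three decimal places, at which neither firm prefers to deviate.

0.967

A deviator earns 66 for 4 periods, then 10 forever; cooperating earns 17 forever. Multiplying the IC by (1−δ):
17 ≥ 66(1−δ^4) + 10δ^4, so 56·δ^4 ≥ 49 and δ^4 ≥ 7/8.
δ ≥ (7/8)^(1/4) ≈ 0.967.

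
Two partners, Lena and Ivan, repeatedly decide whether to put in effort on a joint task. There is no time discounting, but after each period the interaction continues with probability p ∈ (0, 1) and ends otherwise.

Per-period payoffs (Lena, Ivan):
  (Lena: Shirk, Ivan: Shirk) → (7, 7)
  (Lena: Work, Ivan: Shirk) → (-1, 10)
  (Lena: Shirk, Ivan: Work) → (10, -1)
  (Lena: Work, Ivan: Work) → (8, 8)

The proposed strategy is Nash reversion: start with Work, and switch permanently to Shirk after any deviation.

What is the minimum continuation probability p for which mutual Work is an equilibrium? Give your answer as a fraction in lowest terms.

2/3

With no time discounting, the continuation probability p plays the role of the discount factor.
Grim-trigger IC: 8/(1−p) ≥ 10 + 7p/(1−p) ⇒ p ≥ (10−8)/(10−7) = 2/3.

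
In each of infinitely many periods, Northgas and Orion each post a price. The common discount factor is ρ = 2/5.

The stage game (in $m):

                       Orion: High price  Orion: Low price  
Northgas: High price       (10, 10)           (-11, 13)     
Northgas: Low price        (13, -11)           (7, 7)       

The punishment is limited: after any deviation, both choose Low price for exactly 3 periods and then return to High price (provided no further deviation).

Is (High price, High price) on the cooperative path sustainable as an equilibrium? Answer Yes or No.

No

IC: ρ+…+ρ^3 ≥ (13−10)/(10−7) = 1.
At ρ = 2/5: partial sum = 0.6240 < 1.0000. Cooperation not sustainable.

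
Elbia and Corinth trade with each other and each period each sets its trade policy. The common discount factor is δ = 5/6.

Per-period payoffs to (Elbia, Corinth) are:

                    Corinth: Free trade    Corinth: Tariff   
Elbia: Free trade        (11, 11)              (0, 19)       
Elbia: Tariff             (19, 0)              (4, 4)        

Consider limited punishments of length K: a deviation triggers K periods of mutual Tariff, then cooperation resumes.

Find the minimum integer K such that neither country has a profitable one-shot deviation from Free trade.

No profitable deviation requires (11−4)(δ+…+δ^K) ≥ 19−11, i.e. δ+…+δ^K ≥ 8/7 ≈ 1.1429.
With δ = 5/6, the partial sums are K=1: 0.8333, K=2: 1.5278.
K = 2 is the first length at which the sum reaches 1.1429.

2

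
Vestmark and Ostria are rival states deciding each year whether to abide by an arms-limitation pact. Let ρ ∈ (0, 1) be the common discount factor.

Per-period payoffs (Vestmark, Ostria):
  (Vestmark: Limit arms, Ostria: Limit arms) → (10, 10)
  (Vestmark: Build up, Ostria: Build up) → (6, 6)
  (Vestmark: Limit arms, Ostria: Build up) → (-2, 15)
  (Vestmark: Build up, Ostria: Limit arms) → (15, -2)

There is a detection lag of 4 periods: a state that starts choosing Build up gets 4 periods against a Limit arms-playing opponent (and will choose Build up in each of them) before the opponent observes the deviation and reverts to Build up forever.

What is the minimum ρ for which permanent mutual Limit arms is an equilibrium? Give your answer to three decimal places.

Deviating for the 4 undetected periods gains 15−10 = 5 per period over cooperation, then loses 10−6 = 4 per period forever once punishment starts.
Gain: 5(1 + ρ + … + ρ^3); loss: 4·ρ^4/(1−ρ).
No profitable deviation ⇔ 5(1−ρ^4) ≤ 4·ρ^4, i.e. ρ^4 ≥ 5/(5+4) = 5/9.
Hence ρ ≥ (5/9)^(1/4) ≈ 0.863.

0.863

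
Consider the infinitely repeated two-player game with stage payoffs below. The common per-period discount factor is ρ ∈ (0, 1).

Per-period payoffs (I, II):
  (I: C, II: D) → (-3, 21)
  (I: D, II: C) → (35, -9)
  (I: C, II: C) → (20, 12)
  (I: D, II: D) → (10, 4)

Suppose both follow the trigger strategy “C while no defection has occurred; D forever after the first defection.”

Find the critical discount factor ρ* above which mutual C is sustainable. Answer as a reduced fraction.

3/5

I's threshold: (35−20)/(35−10) = 3/5.
II's threshold: (21−12)/(21−4) = 9/17.
3/5 > 9/17, so I binds and ρ* = 3/5.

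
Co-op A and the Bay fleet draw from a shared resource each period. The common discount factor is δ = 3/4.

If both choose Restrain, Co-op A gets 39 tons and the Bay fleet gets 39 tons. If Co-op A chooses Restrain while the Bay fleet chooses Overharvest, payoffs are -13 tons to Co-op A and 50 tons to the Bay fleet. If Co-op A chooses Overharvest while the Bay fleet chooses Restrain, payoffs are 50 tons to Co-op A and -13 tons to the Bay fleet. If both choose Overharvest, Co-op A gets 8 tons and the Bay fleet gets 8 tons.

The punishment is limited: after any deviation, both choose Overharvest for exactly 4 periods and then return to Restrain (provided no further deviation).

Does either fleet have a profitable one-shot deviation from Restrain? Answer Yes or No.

No

Comparing payoff streams over the 5 periods until play realigns: cooperate → 39(1+δ+…+δ^4); deviate → 50 + 8(δ+…+δ^4).
Cooperation is sustained iff (39−8)(δ+…+δ^4) ≥ 50−39.
δ+…+δ^4 = 3/4·(1−(3/4)^4)/(1−3/4) = 2.0508, and (50−39)/(39−8) = 0.3548.
2.0508 ≥ 0.3548, so cooperation is sustainable.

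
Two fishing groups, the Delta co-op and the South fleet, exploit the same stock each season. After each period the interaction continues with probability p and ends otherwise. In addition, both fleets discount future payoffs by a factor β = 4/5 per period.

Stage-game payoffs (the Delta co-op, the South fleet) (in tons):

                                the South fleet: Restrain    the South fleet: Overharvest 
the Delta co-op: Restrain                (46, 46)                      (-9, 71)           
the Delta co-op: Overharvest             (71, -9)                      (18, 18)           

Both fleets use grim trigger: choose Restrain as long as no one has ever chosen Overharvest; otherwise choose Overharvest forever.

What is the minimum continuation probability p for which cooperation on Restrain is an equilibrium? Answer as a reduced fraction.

125/212

Expected continuation weight on next period's payoff is β·p = 4/5·p, which plays the role of the discount factor.
Cooperation requires 4/5·p ≥ (71−46)/(71−18) = 25/53, hence p ≥ 125/212.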